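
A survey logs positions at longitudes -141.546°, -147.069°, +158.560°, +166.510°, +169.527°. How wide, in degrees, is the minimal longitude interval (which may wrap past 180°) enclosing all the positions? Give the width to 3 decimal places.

Sort the longitudes: -147.069°, -141.546°, +158.560°, +166.510°, +169.527°.
Eastward gaps between consecutive values (wrapping around): 5.523°, 300.106°, 7.950°, 3.017°, 43.404°.
Largest gap = 300.106° ⇒ minimal covering band is its complement: 360° − 300.106° = 59.894°.
Band runs from +158.560° eastward to -141.546°, crossing the antimeridian.

59.894°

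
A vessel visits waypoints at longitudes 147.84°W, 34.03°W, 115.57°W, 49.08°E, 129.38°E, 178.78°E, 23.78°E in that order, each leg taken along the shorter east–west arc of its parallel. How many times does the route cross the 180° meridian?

Leg 1: -147.84° → -34.03°, shortest Δλ = 113.81° (east) — does not cross 180°.
Leg 2: -34.03° → -115.57°, shortest Δλ = -81.54° (west) — does not cross 180°.
Leg 3: -115.57° → +49.08°, shortest Δλ = 164.65° (east) — does not cross 180°.
Leg 4: +49.08° → +129.38°, shortest Δλ = 80.3° (east) — does not cross 180°.
Leg 5: +129.38° → +178.78°, shortest Δλ = 49.4° (east) — does not cross 180°.
Leg 6: +178.78° → +23.78°, shortest Δλ = -155.0° (west) — does not cross 180°.
Total crossings: 0.

0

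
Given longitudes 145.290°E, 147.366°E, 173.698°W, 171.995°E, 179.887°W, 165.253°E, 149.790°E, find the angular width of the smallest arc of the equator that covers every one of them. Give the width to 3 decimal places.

Sort the longitudes: -179.887°, -173.698°, +145.290°, +147.366°, +149.790°, +165.253°, +171.995°.
Eastward gaps between consecutive values (wrapping around): 6.189°, 318.988°, 2.076°, 2.424°, 15.463°, 6.742°, 8.118°.
Largest gap = 318.988° ⇒ minimal covering band is its complement: 360° − 318.988° = 41.012°.
Band runs from +145.290° eastward to -173.698°, crossing the antimeridian.

41.012°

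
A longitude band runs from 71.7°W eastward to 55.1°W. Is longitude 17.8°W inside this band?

Band width going east from -71.7° to -55.1°: ((-55.1 − -71.7) mod 360) = 16.6°.
Offset of -17.8° east of the west edge: ((-17.8 − -71.7) mod 360) = 53.9°.
53.9° > 16.6° ⇒ outside.

No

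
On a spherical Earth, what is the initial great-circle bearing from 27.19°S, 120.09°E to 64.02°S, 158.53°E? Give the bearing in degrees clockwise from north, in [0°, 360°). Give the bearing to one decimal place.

157.0°

Δλ = 158.53 − 120.09 = 38.44°.
θ = atan2( sin Δλ · cos φ₂ , cos φ₁ · sin φ₂ − sin φ₁ · cos φ₂ · cos Δλ )
  = atan2(0.27234, -0.64283) = 157.040° → normalised to [0°, 360°): 157.040°.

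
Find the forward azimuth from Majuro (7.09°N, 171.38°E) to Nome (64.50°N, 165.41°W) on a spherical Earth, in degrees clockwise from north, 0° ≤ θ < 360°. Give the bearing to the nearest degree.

11°

Δλ = -165.41 − 171.38 = -336.79°; wrapped into (−180°, 180°]: 23.21°.
θ = atan2( sin Δλ · cos φ₂ , cos φ₁ · sin φ₂ − sin φ₁ · cos φ₂ · cos Δλ )
  = atan2(0.16967, 0.84685) = 11.329° → normalised to [0°, 360°): 11.329°.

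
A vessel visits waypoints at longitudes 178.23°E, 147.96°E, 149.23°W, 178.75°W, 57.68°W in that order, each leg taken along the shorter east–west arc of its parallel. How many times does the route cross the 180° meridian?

1

Leg 1: +178.23° → +147.96°, shortest Δλ = -30.27° (west) — does not cross 180°.
Leg 2: +147.96° → -149.23°, shortest Δλ = 62.81° (east) — crosses 180°.
Leg 3: -149.23° → -178.75°, shortest Δλ = -29.52° (west) — does not cross 180°.
Leg 4: -178.75° → -57.68°, shortest Δλ = 121.07° (east) — does not cross 180°.
Total crossings: 1.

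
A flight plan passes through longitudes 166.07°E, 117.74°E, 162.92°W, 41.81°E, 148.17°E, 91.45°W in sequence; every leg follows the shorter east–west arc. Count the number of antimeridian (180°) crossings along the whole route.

3

Leg 1: +166.07° → +117.74°, shortest Δλ = -48.33° (west) — does not cross 180°.
Leg 2: +117.74° → -162.92°, shortest Δλ = 79.34° (east) — crosses 180°.
Leg 3: -162.92° → +41.81°, shortest Δλ = -155.27° (west) — crosses 180°.
Leg 4: +41.81° → +148.17°, shortest Δλ = 106.36° (east) — does not cross 180°.
Leg 5: +148.17° → -91.45°, shortest Δλ = 120.38° (east) — crosses 180°.
Total crossings: 3.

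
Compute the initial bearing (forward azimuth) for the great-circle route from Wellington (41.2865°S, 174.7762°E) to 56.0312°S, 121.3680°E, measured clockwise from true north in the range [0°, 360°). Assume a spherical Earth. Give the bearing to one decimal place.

Δλ = 121.3680 − 174.7762 = -53.4082°.
θ = atan2( sin Δλ · cos φ₂ , cos φ₁ · sin φ₂ − sin φ₁ · cos φ₂ · cos Δλ )
  = atan2(-0.44862, -0.40342) = -131.963° → normalised to [0°, 360°): 228.037°.

228.0°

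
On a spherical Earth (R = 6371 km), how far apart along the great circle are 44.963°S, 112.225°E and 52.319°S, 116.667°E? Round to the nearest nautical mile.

475 nmi

Δλ = 116.667 − 112.225 = 4.442°.
Δφ = -52.319 − -44.963 = -7.356°.
a = sin²(Δφ/2) + cos φ₁ · cos φ₂ · sin²(Δλ/2) = 0.004765.
c = 2·atan2(√a, √(1−a)) = 0.13816 rad → d = 6371·c ≈ 880.24 km ≈ 475.29 nmi.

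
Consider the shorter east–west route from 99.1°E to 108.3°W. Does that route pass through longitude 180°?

Naïve |-108.3 − 99.1| = 207.4° > 180°, so the shorter arc goes the other way round — across 180°.
Signed shortest Δλ = ((-108.3 − 99.1 + 180) mod 360) − 180 = 152.6°.
Going east by 152.6° from +99.1° passes through 180° before reaching -108.3°.

Yes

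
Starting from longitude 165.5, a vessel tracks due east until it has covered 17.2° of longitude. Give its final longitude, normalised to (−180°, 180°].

-177.3°

Start at +165.5°; shift +17.2° → +182.7°.
+182.7° lies outside (−180°, 180°]; subtract 360° → -177.3°.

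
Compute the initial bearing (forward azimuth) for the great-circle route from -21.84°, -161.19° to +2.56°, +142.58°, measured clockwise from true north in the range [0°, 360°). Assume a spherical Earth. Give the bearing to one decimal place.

Δλ = 142.58 − -161.19 = 303.77°; wrapped into (−180°, 180°]: -56.23°.
θ = atan2( sin Δλ · cos φ₂ , cos φ₁ · sin φ₂ − sin φ₁ · cos φ₂ · cos Δλ )
  = atan2(-0.83045, 0.24804) = -73.370° → normalised to [0°, 360°): 286.630°.

286.6°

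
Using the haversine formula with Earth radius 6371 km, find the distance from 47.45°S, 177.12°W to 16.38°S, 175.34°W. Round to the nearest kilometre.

3459 km

Δλ = -175.34 − -177.12 = 1.78°.
Δφ = -16.38 − -47.45 = 31.07°.
a = sin²(Δφ/2) + cos φ₁ · cos φ₂ · sin²(Δλ/2) = 0.071888.
c = 2·atan2(√a, √(1−a)) = 0.54288 rad → d = 6371·c ≈ 3458.69 km.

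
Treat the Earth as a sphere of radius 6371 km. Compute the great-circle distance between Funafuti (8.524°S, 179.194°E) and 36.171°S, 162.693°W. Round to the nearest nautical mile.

Δλ = -162.693 − 179.194 = -341.887°; wrapped into (−180°, 180°]: 18.113°.
Δφ = -36.171 − -8.524 = -27.647°.
a = sin²(Δφ/2) + cos φ₁ · cos φ₂ · sin²(Δλ/2) = 0.076869.
c = 2·atan2(√a, √(1−a)) = 0.56187 rad → d = 6371·c ≈ 3579.66 km ≈ 1932.86 nmi.

1933 nmi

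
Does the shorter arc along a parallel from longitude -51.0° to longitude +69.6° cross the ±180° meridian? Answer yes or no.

Signed shortest Δλ = ((69.6 − -51.0 + 180) mod 360) − 180 = 120.6°.
Going east by 120.6° from -51.0° reaches +69.6° without touching 180°.

No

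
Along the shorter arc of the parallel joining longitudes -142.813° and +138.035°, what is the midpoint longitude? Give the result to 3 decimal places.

Signed shortest Δλ from -142.813° to +138.035° is -79.152°.
Midpoint longitude = -142.813° + (-79.152°)/2 = -142.813° − 39.576° = -182.389°.
Normalise into (−180°, 180°]: +177.611°.
(The naïve average (-142.813 + +138.035)/2 = -2.389° is on the wrong side of the globe.)

+177.611°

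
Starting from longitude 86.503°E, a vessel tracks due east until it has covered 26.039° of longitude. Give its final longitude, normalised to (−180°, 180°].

112.542°E

Start at +86.503°; shift +26.039° → +112.542°.
+112.542° already lies in (−180°, 180°].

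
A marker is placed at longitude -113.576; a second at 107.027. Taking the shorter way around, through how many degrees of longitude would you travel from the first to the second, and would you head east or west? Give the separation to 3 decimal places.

Raw difference: 107.027 − -113.576 = 220.603°.
Normalise into (−180°, 180°]: 220.603° − 360° = -139.397°.
Negative ⇒ the second point lies to the west; separation 139.397°.

139.397° west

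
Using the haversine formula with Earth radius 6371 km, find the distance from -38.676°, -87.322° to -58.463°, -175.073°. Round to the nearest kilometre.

Δλ = -175.073 − -87.322 = -87.751°.
Δφ = -58.463 − -38.676 = -19.787°.
a = sin²(Δφ/2) + cos φ₁ · cos φ₂ · sin²(Δλ/2) = 0.225679.
c = 2·atan2(√a, √(1−a)) = 0.99006 rad → d = 6371·c ≈ 6307.66 km.

6308 km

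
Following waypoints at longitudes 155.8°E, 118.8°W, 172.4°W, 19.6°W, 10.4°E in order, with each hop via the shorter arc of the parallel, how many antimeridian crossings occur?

Leg 1: +155.8° → -118.8°, shortest Δλ = 85.4° (east) — crosses 180°.
Leg 2: -118.8° → -172.4°, shortest Δλ = -53.6° (west) — does not cross 180°.
Leg 3: -172.4° → -19.6°, shortest Δλ = 152.8° (east) — does not cross 180°.
Leg 4: -19.6° → +10.4°, shortest Δλ = 30.0° (east) — does not cross 180°.
Total crossings: 1.

1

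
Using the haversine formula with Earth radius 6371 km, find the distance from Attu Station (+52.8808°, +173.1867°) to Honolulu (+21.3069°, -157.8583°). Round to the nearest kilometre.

4290 km

Δλ = -157.8583 − 173.1867 = -331.0450°; wrapped into (−180°, 180°]: 28.9550°.
Δφ = 21.3069 − 52.8808 = -31.5739°.
a = sin²(Δφ/2) + cos φ₁ · cos φ₂ · sin²(Δλ/2) = 0.109156.
c = 2·atan2(√a, √(1−a)) = 0.67343 rad → d = 6371·c ≈ 4290.42 km.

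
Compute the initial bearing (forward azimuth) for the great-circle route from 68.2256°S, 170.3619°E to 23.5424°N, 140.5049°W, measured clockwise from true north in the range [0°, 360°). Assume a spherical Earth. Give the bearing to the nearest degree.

45°

Δλ = -140.5049 − 170.3619 = -310.8668°; wrapped into (−180°, 180°]: 49.1332°.
θ = atan2( sin Δλ · cos φ₂ , cos φ₁ · sin φ₂ − sin φ₁ · cos φ₂ · cos Δλ )
  = atan2(0.69329, 0.70521) = 44.511° → normalised to [0°, 360°): 44.511°.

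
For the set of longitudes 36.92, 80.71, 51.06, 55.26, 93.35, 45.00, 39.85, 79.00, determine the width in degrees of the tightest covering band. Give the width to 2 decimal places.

56.43°

Sort the longitudes: +36.92°, +39.85°, +45.00°, +51.06°, +55.26°, +79.00°, +80.71°, +93.35°.
Eastward gaps between consecutive values (wrapping around): 2.93°, 5.15°, 6.06°, 4.20°, 23.74°, 1.71°, 12.64°, 303.57°.
Largest gap = 303.57° ⇒ minimal covering band is its complement: 360° − 303.57° = 56.43°.
Band runs from +36.92° eastward to +93.35°.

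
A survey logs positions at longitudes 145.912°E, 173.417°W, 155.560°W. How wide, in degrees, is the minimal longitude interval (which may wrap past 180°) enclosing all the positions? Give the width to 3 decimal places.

Sort the longitudes: -173.417°, -155.560°, +145.912°.
Eastward gaps between consecutive values (wrapping around): 17.857°, 301.472°, 40.671°.
Largest gap = 301.472° ⇒ minimal covering band is its complement: 360° − 301.472° = 58.528°.
Band runs from +145.912° eastward to -155.560°, crossing the antimeridian.

58.528°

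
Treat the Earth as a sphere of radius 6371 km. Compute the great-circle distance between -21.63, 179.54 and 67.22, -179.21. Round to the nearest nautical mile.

5335 nmi

Δλ = -179.21 − 179.54 = -358.75°; wrapped into (−180°, 180°]: 1.25°.
Δφ = 67.22 − -21.63 = 88.85°.
a = sin²(Δφ/2) + cos φ₁ · cos φ₂ · sin²(Δλ/2) = 0.490008.
c = 2·atan2(√a, √(1−a)) = 1.55081 rad → d = 6371·c ≈ 9880.22 km ≈ 5334.89 nmi.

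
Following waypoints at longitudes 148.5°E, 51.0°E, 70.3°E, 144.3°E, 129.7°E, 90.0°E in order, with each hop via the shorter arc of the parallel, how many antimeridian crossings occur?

0

Leg 1: +148.5° → +51.0°, shortest Δλ = -97.5° (west) — does not cross 180°.
Leg 2: +51.0° → +70.3°, shortest Δλ = 19.3° (east) — does not cross 180°.
Leg 3: +70.3° → +144.3°, shortest Δλ = 74.0° (east) — does not cross 180°.
Leg 4: +144.3° → +129.7°, shortest Δλ = -14.6° (west) — does not cross 180°.
Leg 5: +129.7° → +90.0°, shortest Δλ = -39.7° (west) — does not cross 180°.
Total crossings: 0.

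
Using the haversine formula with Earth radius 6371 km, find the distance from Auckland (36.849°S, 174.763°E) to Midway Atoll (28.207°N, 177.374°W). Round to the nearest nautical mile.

3931 nmi

Δλ = -177.374 − 174.763 = -352.137°; wrapped into (−180°, 180°]: 7.863°.
Δφ = 28.207 − -36.849 = 65.056°.
a = sin²(Δφ/2) + cos φ₁ · cos φ₂ · sin²(Δλ/2) = 0.292449.
c = 2·atan2(√a, √(1−a)) = 1.14274 rad → d = 6371·c ≈ 7280.41 km ≈ 3931.10 nmi.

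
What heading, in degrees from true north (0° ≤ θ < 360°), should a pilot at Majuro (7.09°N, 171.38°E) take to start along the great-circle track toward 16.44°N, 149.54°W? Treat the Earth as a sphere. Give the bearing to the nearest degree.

Δλ = -149.54 − 171.38 = -320.92°; wrapped into (−180°, 180°]: 39.08°.
θ = atan2( sin Δλ · cos φ₂ , cos φ₁ · sin φ₂ − sin φ₁ · cos φ₂ · cos Δλ )
  = atan2(0.60463, 0.18895) = 72.646° → normalised to [0°, 360°): 72.646°.

73°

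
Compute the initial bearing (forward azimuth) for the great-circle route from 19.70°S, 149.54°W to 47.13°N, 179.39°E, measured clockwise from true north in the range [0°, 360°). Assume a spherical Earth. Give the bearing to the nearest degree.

Δλ = 179.39 − -149.54 = 328.93°; wrapped into (−180°, 180°]: -31.07°.
θ = atan2( sin Δλ · cos φ₂ , cos φ₁ · sin φ₂ − sin φ₁ · cos φ₂ · cos Δλ )
  = atan2(-0.35111, 0.88644) = -21.608° → normalised to [0°, 360°): 338.392°.

338°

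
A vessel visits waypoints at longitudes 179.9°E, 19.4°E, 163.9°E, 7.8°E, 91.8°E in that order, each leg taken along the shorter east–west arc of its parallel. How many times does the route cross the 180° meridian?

0

Leg 1: +179.9° → +19.4°, shortest Δλ = -160.5° (west) — does not cross 180°.
Leg 2: +19.4° → +163.9°, shortest Δλ = 144.5° (east) — does not cross 180°.
Leg 3: +163.9° → +7.8°, shortest Δλ = -156.1° (west) — does not cross 180°.
Leg 4: +7.8° → +91.8°, shortest Δλ = 84.0° (east) — does not cross 180°.
Total crossings: 0.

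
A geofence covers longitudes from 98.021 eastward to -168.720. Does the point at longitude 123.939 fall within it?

Band width going east from +98.021° to -168.720°: ((-168.720 − 98.021) mod 360) = 93.259°.
Offset of +123.939° east of the west edge: ((123.939 − 98.021) mod 360) = 25.918°.
25.918° ≤ 93.259° ⇒ inside.

Yes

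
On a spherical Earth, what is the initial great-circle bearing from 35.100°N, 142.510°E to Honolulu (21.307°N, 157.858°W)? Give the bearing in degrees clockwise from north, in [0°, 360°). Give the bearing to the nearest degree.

Δλ = -157.858 − 142.510 = -300.368°; wrapped into (−180°, 180°]: 59.632°.
θ = atan2( sin Δλ · cos φ₂ , cos φ₁ · sin φ₂ − sin φ₁ · cos φ₂ · cos Δλ )
  = atan2(0.80382, 0.02646) = 88.114° → normalised to [0°, 360°): 88.114°.

88°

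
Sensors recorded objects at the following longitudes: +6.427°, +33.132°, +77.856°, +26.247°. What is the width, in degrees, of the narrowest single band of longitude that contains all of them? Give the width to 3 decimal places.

71.429°

Sort the longitudes: +6.427°, +26.247°, +33.132°, +77.856°.
Eastward gaps between consecutive values (wrapping around): 19.820°, 6.885°, 44.724°, 288.571°.
Largest gap = 288.571° ⇒ minimal covering band is its complement: 360° − 288.571° = 71.429°.
Band runs from +6.427° eastward to +77.856°.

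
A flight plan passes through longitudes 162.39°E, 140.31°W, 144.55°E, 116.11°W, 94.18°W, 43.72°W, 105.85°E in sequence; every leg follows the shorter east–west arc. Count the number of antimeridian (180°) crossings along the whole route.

3

Leg 1: +162.39° → -140.31°, shortest Δλ = 57.3° (east) — crosses 180°.
Leg 2: -140.31° → +144.55°, shortest Δλ = -75.14° (west) — crosses 180°.
Leg 3: +144.55° → -116.11°, shortest Δλ = 99.34° (east) — crosses 180°.
Leg 4: -116.11° → -94.18°, shortest Δλ = 21.93° (east) — does not cross 180°.
Leg 5: -94.18° → -43.72°, shortest Δλ = 50.46° (east) — does not cross 180°.
Leg 6: -43.72° → +105.85°, shortest Δλ = 149.57° (east) — does not cross 180°.
Total crossings: 3.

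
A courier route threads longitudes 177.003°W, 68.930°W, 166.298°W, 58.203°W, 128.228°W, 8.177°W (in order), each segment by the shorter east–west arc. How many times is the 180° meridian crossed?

0

Leg 1: -177.003° → -68.930°, shortest Δλ = 108.073° (east) — does not cross 180°.
Leg 2: -68.930° → -166.298°, shortest Δλ = -97.368° (west) — does not cross 180°.
Leg 3: -166.298° → -58.203°, shortest Δλ = 108.095° (east) — does not cross 180°.
Leg 4: -58.203° → -128.228°, shortest Δλ = -70.025° (west) — does not cross 180°.
Leg 5: -128.228° → -8.177°, shortest Δλ = 120.051° (east) — does not cross 180°.
Total crossings: 0.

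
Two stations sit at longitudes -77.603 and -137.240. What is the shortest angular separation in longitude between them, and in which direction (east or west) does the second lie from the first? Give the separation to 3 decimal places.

59.637° west

Raw difference: -137.240 − -77.603 = -59.637°.
Normalise into (−180°, 180°]: -59.637° stays -59.637°.
Negative ⇒ the second point lies to the west; separation 59.637°.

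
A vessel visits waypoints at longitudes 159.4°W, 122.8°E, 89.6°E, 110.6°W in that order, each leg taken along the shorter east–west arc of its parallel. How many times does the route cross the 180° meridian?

Leg 1: -159.4° → +122.8°, shortest Δλ = -77.8° (west) — crosses 180°.
Leg 2: +122.8° → +89.6°, shortest Δλ = -33.2° (west) — does not cross 180°.
Leg 3: +89.6° → -110.6°, shortest Δλ = 159.8° (east) — crosses 180°.
Total crossings: 2.

2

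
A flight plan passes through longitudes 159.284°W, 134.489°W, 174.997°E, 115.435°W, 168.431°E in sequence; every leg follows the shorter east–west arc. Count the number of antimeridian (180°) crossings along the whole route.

3

Leg 1: -159.284° → -134.489°, shortest Δλ = 24.795° (east) — does not cross 180°.
Leg 2: -134.489° → +174.997°, shortest Δλ = -50.514° (west) — crosses 180°.
Leg 3: +174.997° → -115.435°, shortest Δλ = 69.568° (east) — crosses 180°.
Leg 4: -115.435° → +168.431°, shortest Δλ = -76.134° (west) — crosses 180°.
Total crossings: 3.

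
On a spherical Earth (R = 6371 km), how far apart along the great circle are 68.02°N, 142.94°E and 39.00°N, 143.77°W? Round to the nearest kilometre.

Δλ = -143.77 − 142.94 = -286.71°; wrapped into (−180°, 180°]: 73.29°.
Δφ = 39.00 − 68.02 = -29.02°.
a = sin²(Δφ/2) + cos φ₁ · cos φ₂ · sin²(Δλ/2) = 0.166394.
c = 2·atan2(√a, √(1−a)) = 0.84034 rad → d = 6371·c ≈ 5353.79 km.

5354 km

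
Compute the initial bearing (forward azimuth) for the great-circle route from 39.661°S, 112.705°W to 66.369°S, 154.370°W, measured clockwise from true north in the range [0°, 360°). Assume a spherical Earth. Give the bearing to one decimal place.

207.4°

Δλ = -154.370 − -112.705 = -41.665°.
θ = atan2( sin Δλ · cos φ₂ , cos φ₁ · sin φ₂ − sin φ₁ · cos φ₂ · cos Δλ )
  = atan2(-0.26647, -0.51416) = -152.604° → normalised to [0°, 360°): 207.396°.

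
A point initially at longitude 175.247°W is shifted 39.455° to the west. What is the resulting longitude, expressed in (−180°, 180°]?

Start at -175.247°; shift −39.455° → -214.702°.
-214.702° lies outside (−180°, 180°]; add 360° → +145.298°.

145.298°E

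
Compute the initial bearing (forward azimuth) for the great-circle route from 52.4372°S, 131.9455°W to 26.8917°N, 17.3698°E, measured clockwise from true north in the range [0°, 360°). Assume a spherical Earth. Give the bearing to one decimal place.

126.1°

Δλ = 17.3698 − -131.9455 = 149.3153°.
θ = atan2( sin Δλ · cos φ₂ , cos φ₁ · sin φ₂ − sin φ₁ · cos φ₂ · cos Δλ )
  = atan2(0.45513, -0.33224) = 126.129° → normalised to [0°, 360°): 126.129°.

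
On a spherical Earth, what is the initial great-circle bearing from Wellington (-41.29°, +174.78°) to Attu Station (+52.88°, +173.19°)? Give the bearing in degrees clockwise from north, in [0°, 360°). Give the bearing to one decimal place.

Δλ = 173.19 − 174.78 = -1.59°.
θ = atan2( sin Δλ · cos φ₂ , cos φ₁ · sin φ₂ − sin φ₁ · cos φ₂ · cos Δλ )
  = atan2(-0.01675, 0.99720) = -0.962° → normalised to [0°, 360°): 359.038°.

359.0°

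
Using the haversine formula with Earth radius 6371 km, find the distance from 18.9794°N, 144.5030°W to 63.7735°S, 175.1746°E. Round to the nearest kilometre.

Δλ = 175.1746 − -144.5030 = 319.6776°; wrapped into (−180°, 180°]: -40.3224°.
Δφ = -63.7735 − 18.9794 = -82.7529°.
a = sin²(Δφ/2) + cos φ₁ · cos φ₂ · sin²(Δλ/2) = 0.486568.
c = 2·atan2(√a, √(1−a)) = 1.54393 rad → d = 6371·c ≈ 9836.38 km.

9836 km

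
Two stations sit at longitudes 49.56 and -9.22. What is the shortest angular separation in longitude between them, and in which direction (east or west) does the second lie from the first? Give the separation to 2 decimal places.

Raw difference: -9.22 − 49.56 = -58.78°.
Normalise into (−180°, 180°]: -58.78° stays -58.78°.
Negative ⇒ the second point lies to the west; separation 58.78°.

58.78° west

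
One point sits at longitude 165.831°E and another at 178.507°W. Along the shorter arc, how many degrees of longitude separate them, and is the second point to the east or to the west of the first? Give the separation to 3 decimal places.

Raw difference: -178.507 − 165.831 = -344.338°.
Normalise into (−180°, 180°]: -344.338° + 360° = 15.662°.
Positive ⇒ the second point lies to the east; separation 15.662°.

15.662° east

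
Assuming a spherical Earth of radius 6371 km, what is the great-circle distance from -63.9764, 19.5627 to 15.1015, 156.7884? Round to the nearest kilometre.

Δλ = 156.7884 − 19.5627 = 137.2257°.
Δφ = 15.1015 − -63.9764 = 79.0779°.
a = sin²(Δφ/2) + cos φ₁ · cos φ₂ · sin²(Δλ/2) = 0.772523.
c = 2·atan2(√a, √(1−a)) = 2.14724 rad → d = 6371·c ≈ 13680.06 km.

13680 km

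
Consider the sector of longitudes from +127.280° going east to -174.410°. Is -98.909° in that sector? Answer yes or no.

Band width going east from +127.280° to -174.410°: ((-174.410 − 127.280) mod 360) = 58.310°.
Offset of -98.909° east of the west edge: ((-98.909 − 127.280) mod 360) = 133.811°.
133.811° > 58.310° ⇒ outside.

No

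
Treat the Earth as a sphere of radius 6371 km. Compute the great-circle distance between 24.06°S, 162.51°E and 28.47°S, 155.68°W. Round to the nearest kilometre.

4177 km

Δλ = -155.68 − 162.51 = -318.19°; wrapped into (−180°, 180°]: 41.81°.
Δφ = -28.47 − -24.06 = -4.41°.
a = sin²(Δφ/2) + cos φ₁ · cos φ₂ · sin²(Δλ/2) = 0.103679.
c = 2·atan2(√a, √(1−a)) = 0.65567 rad → d = 6371·c ≈ 4177.25 km.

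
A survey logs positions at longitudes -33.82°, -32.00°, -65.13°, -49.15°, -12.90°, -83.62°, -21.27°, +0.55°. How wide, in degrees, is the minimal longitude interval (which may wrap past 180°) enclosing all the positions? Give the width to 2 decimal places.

84.17°

Sort the longitudes: -83.62°, -65.13°, -49.15°, -33.82°, -32.00°, -21.27°, -12.90°, +0.55°.
Eastward gaps between consecutive values (wrapping around): 18.49°, 15.98°, 15.33°, 1.82°, 10.73°, 8.37°, 13.45°, 275.83°.
Largest gap = 275.83° ⇒ minimal covering band is its complement: 360° − 275.83° = 84.17°.
Band runs from -83.62° eastward to +0.55°.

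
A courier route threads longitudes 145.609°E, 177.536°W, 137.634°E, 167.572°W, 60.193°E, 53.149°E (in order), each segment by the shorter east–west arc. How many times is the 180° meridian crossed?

Leg 1: +145.609° → -177.536°, shortest Δλ = 36.855° (east) — crosses 180°.
Leg 2: -177.536° → +137.634°, shortest Δλ = -44.83° (west) — crosses 180°.
Leg 3: +137.634° → -167.572°, shortest Δλ = 54.794° (east) — crosses 180°.
Leg 4: -167.572° → +60.193°, shortest Δλ = -132.235° (west) — crosses 180°.
Leg 5: +60.193° → +53.149°, shortest Δλ = -7.044° (west) — does not cross 180°.
Total crossings: 4.

4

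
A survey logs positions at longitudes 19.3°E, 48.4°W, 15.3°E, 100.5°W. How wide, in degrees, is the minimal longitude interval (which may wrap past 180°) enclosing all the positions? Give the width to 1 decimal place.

119.8°

Sort the longitudes: -100.5°, -48.4°, +15.3°, +19.3°.
Eastward gaps between consecutive values (wrapping around): 52.1°, 63.7°, 4.0°, 240.2°.
Largest gap = 240.2° ⇒ minimal covering band is its complement: 360° − 240.2° = 119.8°.
Band runs from -100.5° eastward to +19.3°.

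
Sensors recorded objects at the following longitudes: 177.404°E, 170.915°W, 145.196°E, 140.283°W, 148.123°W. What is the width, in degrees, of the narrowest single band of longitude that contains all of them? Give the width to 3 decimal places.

Sort the longitudes: -170.915°, -148.123°, -140.283°, +145.196°, +177.404°.
Eastward gaps between consecutive values (wrapping around): 22.792°, 7.840°, 285.479°, 32.208°, 11.681°.
Largest gap = 285.479° ⇒ minimal covering band is its complement: 360° − 285.479° = 74.521°.
Band runs from +145.196° eastward to -140.283°, crossing the antimeridian.

74.521°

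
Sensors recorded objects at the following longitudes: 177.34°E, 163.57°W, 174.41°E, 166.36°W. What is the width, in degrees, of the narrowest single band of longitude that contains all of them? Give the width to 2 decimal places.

Sort the longitudes: -166.36°, -163.57°, +174.41°, +177.34°.
Eastward gaps between consecutive values (wrapping around): 2.79°, 337.98°, 2.93°, 16.30°.
Largest gap = 337.98° ⇒ minimal covering band is its complement: 360° − 337.98° = 22.02°.
Band runs from +174.41° eastward to -163.57°, crossing the antimeridian.

22.02°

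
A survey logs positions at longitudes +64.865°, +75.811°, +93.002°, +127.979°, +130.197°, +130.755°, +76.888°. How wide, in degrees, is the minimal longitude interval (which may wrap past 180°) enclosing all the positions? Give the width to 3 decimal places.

65.890°

Sort the longitudes: +64.865°, +75.811°, +76.888°, +93.002°, +127.979°, +130.197°, +130.755°.
Eastward gaps between consecutive values (wrapping around): 10.946°, 1.077°, 16.114°, 34.977°, 2.218°, 0.558°, 294.110°.
Largest gap = 294.110° ⇒ minimal covering band is its complement: 360° − 294.110° = 65.890°.
Band runs from +64.865° eastward to +130.755°.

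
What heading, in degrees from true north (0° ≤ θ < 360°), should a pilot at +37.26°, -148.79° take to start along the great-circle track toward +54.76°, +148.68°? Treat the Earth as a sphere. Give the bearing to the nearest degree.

Δλ = 148.68 − -148.79 = 297.47°; wrapped into (−180°, 180°]: -62.53°.
θ = atan2( sin Δλ · cos φ₂ , cos φ₁ · sin φ₂ − sin φ₁ · cos φ₂ · cos Δλ )
  = atan2(-0.51195, 0.48890) = -46.319° → normalised to [0°, 360°): 313.681°.

314°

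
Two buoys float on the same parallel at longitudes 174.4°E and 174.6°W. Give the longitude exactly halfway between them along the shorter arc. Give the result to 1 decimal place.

179.9°E

Signed shortest Δλ from +174.4° to -174.6° is +11.0°.
Midpoint longitude = +174.4° + (+11.0°)/2 = +174.4° + 5.5° = +179.9°.
(The naïve average (+174.4 + -174.6)/2 = -0.1° is on the wrong side of the globe.)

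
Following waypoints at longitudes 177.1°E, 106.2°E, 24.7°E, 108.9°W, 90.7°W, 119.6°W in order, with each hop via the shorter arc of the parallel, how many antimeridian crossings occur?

Leg 1: +177.1° → +106.2°, shortest Δλ = -70.9° (west) — does not cross 180°.
Leg 2: +106.2° → +24.7°, shortest Δλ = -81.5° (west) — does not cross 180°.
Leg 3: +24.7° → -108.9°, shortest Δλ = -133.6° (west) — does not cross 180°.
Leg 4: -108.9° → -90.7°, shortest Δλ = 18.2° (east) — does not cross 180°.
Leg 5: -90.7° → -119.6°, shortest Δλ = -28.9° (west) — does not cross 180°.
Total crossings: 0.

0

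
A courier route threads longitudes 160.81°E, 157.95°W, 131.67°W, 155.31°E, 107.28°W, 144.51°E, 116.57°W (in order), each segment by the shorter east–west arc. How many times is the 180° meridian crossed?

5

Leg 1: +160.81° → -157.95°, shortest Δλ = 41.24° (east) — crosses 180°.
Leg 2: -157.95° → -131.67°, shortest Δλ = 26.28° (east) — does not cross 180°.
Leg 3: -131.67° → +155.31°, shortest Δλ = -73.02° (west) — crosses 180°.
Leg 4: +155.31° → -107.28°, shortest Δλ = 97.41° (east) — crosses 180°.
Leg 5: -107.28° → +144.51°, shortest Δλ = -108.21° (west) — crosses 180°.
Leg 6: +144.51° → -116.57°, shortest Δλ = 98.92° (east) — crosses 180°.
Total crossings: 5.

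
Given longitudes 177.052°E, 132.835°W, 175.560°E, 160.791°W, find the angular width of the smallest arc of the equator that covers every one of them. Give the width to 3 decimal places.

Sort the longitudes: -160.791°, -132.835°, +175.560°, +177.052°.
Eastward gaps between consecutive values (wrapping around): 27.956°, 308.395°, 1.492°, 22.157°.
Largest gap = 308.395° ⇒ minimal covering band is its complement: 360° − 308.395° = 51.605°.
Band runs from +175.560° eastward to -132.835°, crossing the antimeridian.

51.605°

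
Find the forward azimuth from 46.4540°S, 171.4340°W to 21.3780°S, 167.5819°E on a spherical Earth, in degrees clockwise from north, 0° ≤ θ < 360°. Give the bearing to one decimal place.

Δλ = 167.5819 − -171.4340 = 339.0159°; wrapped into (−180°, 180°]: -20.9841°.
θ = atan2( sin Δλ · cos φ₂ , cos φ₁ · sin φ₂ − sin φ₁ · cos φ₂ · cos Δλ )
  = atan2(-0.33347, 0.37906) = -41.339° → normalised to [0°, 360°): 318.661°.

318.7°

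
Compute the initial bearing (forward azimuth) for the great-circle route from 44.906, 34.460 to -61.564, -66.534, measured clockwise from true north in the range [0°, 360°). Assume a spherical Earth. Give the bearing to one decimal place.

Δλ = -66.534 − 34.460 = -100.994°.
θ = atan2( sin Δλ · cos φ₂ , cos φ₁ · sin φ₂ − sin φ₁ · cos φ₂ · cos Δλ )
  = atan2(-0.46744, -0.55871) = -140.083° → normalised to [0°, 360°): 219.917°.

219.9°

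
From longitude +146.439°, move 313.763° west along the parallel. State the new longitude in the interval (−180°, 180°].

-167.324°

Start at +146.439°; shift −313.763° → -167.324°.
-167.324° already lies in (−180°, 180°].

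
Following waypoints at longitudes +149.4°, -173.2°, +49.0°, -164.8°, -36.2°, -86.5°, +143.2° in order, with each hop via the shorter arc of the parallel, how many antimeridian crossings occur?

4

Leg 1: +149.4° → -173.2°, shortest Δλ = 37.4° (east) — crosses 180°.
Leg 2: -173.2° → +49.0°, shortest Δλ = -137.8° (west) — crosses 180°.
Leg 3: +49.0° → -164.8°, shortest Δλ = 146.2° (east) — crosses 180°.
Leg 4: -164.8° → -36.2°, shortest Δλ = 128.6° (east) — does not cross 180°.
Leg 5: -36.2° → -86.5°, shortest Δλ = -50.3° (west) — does not cross 180°.
Leg 6: -86.5° → +143.2°, shortest Δλ = -130.3° (west) — crosses 180°.
Total crossings: 4.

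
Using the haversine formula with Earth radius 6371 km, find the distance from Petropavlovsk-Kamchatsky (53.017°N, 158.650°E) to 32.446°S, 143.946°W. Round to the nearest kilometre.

11000 km

Δλ = -143.946 − 158.650 = -302.596°; wrapped into (−180°, 180°]: 57.404°.
Δφ = -32.446 − 53.017 = -85.463°.
a = sin²(Δφ/2) + cos φ₁ · cos φ₂ · sin²(Δλ/2) = 0.577540.
c = 2·atan2(√a, √(1−a)) = 1.72650 rad → d = 6371·c ≈ 10999.56 km.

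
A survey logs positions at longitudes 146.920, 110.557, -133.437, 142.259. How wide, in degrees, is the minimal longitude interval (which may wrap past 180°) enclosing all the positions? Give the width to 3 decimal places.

116.006°

Sort the longitudes: -133.437°, +110.557°, +142.259°, +146.920°.
Eastward gaps between consecutive values (wrapping around): 243.994°, 31.702°, 4.661°, 79.643°.
Largest gap = 243.994° ⇒ minimal covering band is its complement: 360° − 243.994° = 116.006°.
Band runs from +110.557° eastward to -133.437°, crossing the antimeridian.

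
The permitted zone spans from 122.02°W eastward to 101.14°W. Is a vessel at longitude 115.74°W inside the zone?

Band width going east from -122.02° to -101.14°: ((-101.14 − -122.02) mod 360) = 20.88°.
Offset of -115.74° east of the west edge: ((-115.74 − -122.02) mod 360) = 6.28°.
6.28° ≤ 20.88° ⇒ inside.

Yes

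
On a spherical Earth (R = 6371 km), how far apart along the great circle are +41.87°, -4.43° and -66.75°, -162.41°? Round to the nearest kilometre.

Δλ = -162.41 − -4.43 = -157.98°.
Δφ = -66.75 − 41.87 = -108.62°.
a = sin²(Δφ/2) + cos φ₁ · cos φ₂ · sin²(Δλ/2) = 0.942874.
c = 2·atan2(√a, √(1−a)) = 2.65890 rad → d = 6371·c ≈ 16939.85 km.

16940 km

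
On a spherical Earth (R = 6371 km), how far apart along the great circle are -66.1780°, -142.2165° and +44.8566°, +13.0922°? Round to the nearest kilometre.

17221 km

Δλ = 13.0922 − -142.2165 = 155.3087°.
Δφ = 44.8566 − -66.1780 = 111.0346°.
a = sin²(Δφ/2) + cos φ₁ · cos φ₂ · sin²(Δλ/2) = 0.952689.
c = 2·atan2(√a, √(1−a)) = 2.70307 rad → d = 6371·c ≈ 17221.24 km.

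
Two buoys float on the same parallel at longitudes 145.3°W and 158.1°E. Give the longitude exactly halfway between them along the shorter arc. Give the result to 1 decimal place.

173.6°W

Signed shortest Δλ from -145.3° to +158.1° is -56.6°.
Midpoint longitude = -145.3° + (-56.6°)/2 = -145.3° − 28.3° = -173.6°.
(The naïve average (-145.3 + +158.1)/2 = 6.4° is on the wrong side of the globe.)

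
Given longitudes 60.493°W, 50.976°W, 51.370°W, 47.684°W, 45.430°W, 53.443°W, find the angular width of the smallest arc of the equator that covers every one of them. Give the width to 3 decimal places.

15.063°

Sort the longitudes: -60.493°, -53.443°, -51.370°, -50.976°, -47.684°, -45.430°.
Eastward gaps between consecutive values (wrapping around): 7.050°, 2.073°, 0.394°, 3.292°, 2.254°, 344.937°.
Largest gap = 344.937° ⇒ minimal covering band is its complement: 360° − 344.937° = 15.063°.
Band runs from -60.493° eastward to -45.430°.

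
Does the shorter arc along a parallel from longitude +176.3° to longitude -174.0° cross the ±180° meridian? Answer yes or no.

Yes

Naïve |-174.0 − 176.3| = 350.3° > 180°, so the shorter arc goes the other way round — across 180°.
Signed shortest Δλ = ((-174.0 − 176.3 + 180) mod 360) − 180 = 9.7°.
Going east by 9.7° from +176.3° passes through 180° before reaching -174.0°.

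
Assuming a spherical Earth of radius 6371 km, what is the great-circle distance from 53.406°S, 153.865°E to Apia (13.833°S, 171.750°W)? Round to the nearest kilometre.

Δλ = -171.750 − 153.865 = -325.615°; wrapped into (−180°, 180°]: 34.385°.
Δφ = -13.833 − -53.406 = 39.573°.
a = sin²(Δφ/2) + cos φ₁ · cos φ₂ · sin²(Δλ/2) = 0.165167.
c = 2·atan2(√a, √(1−a)) = 0.83704 rad → d = 6371·c ≈ 5332.77 km.

5333 km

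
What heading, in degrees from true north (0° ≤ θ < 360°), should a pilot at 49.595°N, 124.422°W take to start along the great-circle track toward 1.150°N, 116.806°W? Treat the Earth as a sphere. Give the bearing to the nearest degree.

Δλ = -116.806 − -124.422 = 7.616°.
θ = atan2( sin Δλ · cos φ₂ , cos φ₁ · sin φ₂ − sin φ₁ · cos φ₂ · cos Δλ )
  = atan2(0.13251, -0.74160) = 169.870° → normalised to [0°, 360°): 169.870°.

170°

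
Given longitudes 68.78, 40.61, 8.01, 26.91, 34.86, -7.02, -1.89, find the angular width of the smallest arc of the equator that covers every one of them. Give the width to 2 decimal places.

Sort the longitudes: -7.02°, -1.89°, +8.01°, +26.91°, +34.86°, +40.61°, +68.78°.
Eastward gaps between consecutive values (wrapping around): 5.13°, 9.90°, 18.90°, 7.95°, 5.75°, 28.17°, 284.20°.
Largest gap = 284.20° ⇒ minimal covering band is its complement: 360° − 284.20° = 75.80°.
Band runs from -7.02° eastward to +68.78°.

75.80°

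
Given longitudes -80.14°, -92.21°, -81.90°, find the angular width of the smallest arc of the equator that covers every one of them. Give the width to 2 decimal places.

Sort the longitudes: -92.21°, -81.90°, -80.14°.
Eastward gaps between consecutive values (wrapping around): 10.31°, 1.76°, 347.93°.
Largest gap = 347.93° ⇒ minimal covering band is its complement: 360° − 347.93° = 12.07°.
Band runs from -92.21° eastward to -80.14°.

12.07°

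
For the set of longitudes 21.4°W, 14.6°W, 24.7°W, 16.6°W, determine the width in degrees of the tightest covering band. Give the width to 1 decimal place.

10.1°

Sort the longitudes: -24.7°, -21.4°, -16.6°, -14.6°.
Eastward gaps between consecutive values (wrapping around): 3.3°, 4.8°, 2.0°, 349.9°.
Largest gap = 349.9° ⇒ minimal covering band is its complement: 360° − 349.9° = 10.1°.
Band runs from -24.7° eastward to -14.6°.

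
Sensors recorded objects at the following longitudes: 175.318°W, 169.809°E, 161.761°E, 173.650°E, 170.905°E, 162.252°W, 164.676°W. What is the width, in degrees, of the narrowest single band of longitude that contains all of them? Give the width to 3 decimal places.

Sort the longitudes: -175.318°, -164.676°, -162.252°, +161.761°, +169.809°, +170.905°, +173.650°.
Eastward gaps between consecutive values (wrapping around): 10.642°, 2.424°, 324.013°, 8.048°, 1.096°, 2.745°, 11.032°.
Largest gap = 324.013° ⇒ minimal covering band is its complement: 360° − 324.013° = 35.987°.
Band runs from +161.761° eastward to -162.252°, crossing the antimeridian.

35.987°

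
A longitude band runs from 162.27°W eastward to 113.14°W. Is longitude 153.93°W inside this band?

Yes

Band width going east from -162.27° to -113.14°: ((-113.14 − -162.27) mod 360) = 49.13°.
Offset of -153.93° east of the west edge: ((-153.93 − -162.27) mod 360) = 8.34°.
8.34° ≤ 49.13° ⇒ inside.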